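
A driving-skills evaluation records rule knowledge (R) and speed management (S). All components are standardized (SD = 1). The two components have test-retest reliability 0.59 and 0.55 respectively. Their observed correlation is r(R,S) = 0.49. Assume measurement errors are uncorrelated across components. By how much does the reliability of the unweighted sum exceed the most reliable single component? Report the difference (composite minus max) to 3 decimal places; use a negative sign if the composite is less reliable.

Var(sum) = 2 + 0.98 = 2.98; true-score variance = 1.14 + 0.98 = 2.12; composite reliability = 0.7114.
Max component reliability = 0.5900.
Difference = 0.7114 − 0.5900 = 0.121.

0.121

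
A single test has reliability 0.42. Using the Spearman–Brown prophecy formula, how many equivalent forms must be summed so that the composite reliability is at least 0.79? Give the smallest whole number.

6

k ≥ ρ*(1−ρ₁)/(ρ₁(1−ρ*)) = 0.79·0.58 / (0.42·0.21) = 5.195.
Smallest integer k = 6.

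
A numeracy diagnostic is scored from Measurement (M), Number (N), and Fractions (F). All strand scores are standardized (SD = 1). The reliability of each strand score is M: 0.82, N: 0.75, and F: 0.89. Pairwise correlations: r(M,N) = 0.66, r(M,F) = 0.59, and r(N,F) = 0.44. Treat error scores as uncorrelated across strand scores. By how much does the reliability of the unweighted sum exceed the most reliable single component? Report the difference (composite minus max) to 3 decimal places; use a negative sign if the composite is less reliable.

0.025

Var(sum) = 3 + 3.38 = 6.38; true-score variance = 2.46 + 3.38 = 5.84; composite reliability = 0.9154.
Max component reliability = 0.8900.
Difference = 0.9154 − 0.8900 = 0.025.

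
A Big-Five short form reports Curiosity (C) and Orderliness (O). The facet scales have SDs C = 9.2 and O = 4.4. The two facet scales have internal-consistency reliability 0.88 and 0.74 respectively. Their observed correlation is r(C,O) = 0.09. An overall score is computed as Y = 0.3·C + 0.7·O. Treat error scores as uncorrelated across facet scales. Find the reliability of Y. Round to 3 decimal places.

0.819

Var(Y) = 0.3²·9.2² + 0.7²·4.4² + 2·[0.21·9.2·4.4·0.09] = 17.104 + 1.53014 = 18.6341.
With uncorrelated errors the cross-covariances are all true-score covariance, so they carry over unchanged; only the diagonal terms shrink to ρᵢσᵢ².
True-score variance = [0.3²·9.2²·0.88 + 0.7²·4.4²·0.74] + 1.53014 = 13.7234 + 1.53014 = 15.2536.
Reliability = 15.2536 / 18.6341 = 0.819.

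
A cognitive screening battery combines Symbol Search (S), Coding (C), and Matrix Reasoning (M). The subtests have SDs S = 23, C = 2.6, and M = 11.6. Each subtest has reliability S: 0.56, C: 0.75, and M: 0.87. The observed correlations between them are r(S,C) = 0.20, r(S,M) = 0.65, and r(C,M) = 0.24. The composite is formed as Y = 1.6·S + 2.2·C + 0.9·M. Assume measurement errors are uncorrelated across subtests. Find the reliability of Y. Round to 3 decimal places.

0.707

Var(Y) = 1.6²·23² + 2.2²·2.6² + 0.9²·11.6² + 2·[3.52·23·2.6·0.20 + 1.44·23·11.6·0.65 + 1.98·2.6·11.6·0.24] = 1495.95 + 612.312 = 2108.26.
Because errors are independent across components, Cov(Tᵢ,Tⱼ) = Cov(Xᵢ,Xⱼ); the off-diagonal part of the true-score variance is the same as above.
True-score variance = [1.6²·23²·0.56 + 2.2²·2.6²·0.75 + 0.9²·11.6²·0.87] + 612.312 = 877.738 + 612.312 = 1490.05.
Reliability = 1490.05 / 2108.26 = 0.707.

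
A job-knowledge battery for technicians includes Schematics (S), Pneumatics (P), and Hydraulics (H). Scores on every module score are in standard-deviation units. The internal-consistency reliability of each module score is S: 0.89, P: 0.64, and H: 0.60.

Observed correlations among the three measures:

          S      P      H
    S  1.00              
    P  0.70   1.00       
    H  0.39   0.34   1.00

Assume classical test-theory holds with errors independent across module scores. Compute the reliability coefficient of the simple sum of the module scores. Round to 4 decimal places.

Var(S+P+H) = 3 + 2·[0.70 + 0.39 + 0.34] = 3 + 2.86 = 5.86.
Under uncorrelated errors the observed covariances equal the true-score covariances, so only the own-variance terms attenuate.
True-score variance = [0.89 + 0.64 + 0.60] + 2.86 = 2.13 + 2.86 = 4.99.
Reliability = 4.99 / 5.86 = 0.8515.

0.8515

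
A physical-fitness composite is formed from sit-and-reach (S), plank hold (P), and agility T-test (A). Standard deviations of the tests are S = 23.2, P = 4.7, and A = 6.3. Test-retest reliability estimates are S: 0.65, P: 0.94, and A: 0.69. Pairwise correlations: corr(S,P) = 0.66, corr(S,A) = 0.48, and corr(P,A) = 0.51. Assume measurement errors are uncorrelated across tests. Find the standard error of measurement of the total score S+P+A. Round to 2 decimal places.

14.21

Var(total) = 600.02 + 314.449 = 914.469.
True-score variance = 398.007 + 314.449 = 712.455, so reliability = 0.7791.
Error variance = 914.469 − 712.455 = 202.013; SEM = √202.013 = 14.21.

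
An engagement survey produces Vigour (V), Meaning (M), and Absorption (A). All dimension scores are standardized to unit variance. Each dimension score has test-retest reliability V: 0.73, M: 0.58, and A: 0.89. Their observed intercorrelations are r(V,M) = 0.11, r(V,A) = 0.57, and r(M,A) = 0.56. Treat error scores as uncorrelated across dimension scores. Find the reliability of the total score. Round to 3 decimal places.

Var(V+M+A) = 3 + 2·[0.11 + 0.57 + 0.56] = 3 + 2.48 = 5.48.
Because errors are independent across components, Cov(Tᵢ,Tⱼ) = Cov(Xᵢ,Xⱼ); the off-diagonal part of the true-score variance is the same as above.
True-score variance = [0.73 + 0.58 + 0.89] + 2.48 = 2.2 + 2.48 = 4.68.
Reliability = 4.68 / 5.48 = 0.854.

0.854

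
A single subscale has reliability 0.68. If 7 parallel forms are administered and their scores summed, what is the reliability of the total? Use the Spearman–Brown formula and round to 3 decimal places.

0.937

ρ_k = kρ / (1 + (k−1)ρ) = 7·0.68 / (1 + 6·0.68) = 4.760 / 5.080 = 0.937.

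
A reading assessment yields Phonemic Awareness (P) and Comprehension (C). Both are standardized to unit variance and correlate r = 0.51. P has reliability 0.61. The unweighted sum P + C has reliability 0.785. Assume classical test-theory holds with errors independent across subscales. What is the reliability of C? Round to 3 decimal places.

Var(P+C) = 2 + 2·0.51 = 3.020.
True-score variance = ρ_P + ρ_C + 2·0.51, so 0.785 = (0.61 + ρ_C + 1.02) / 3.020.
ρ_C = 0.785·3.020 − 0.61 − 1.02 = 0.741.

0.741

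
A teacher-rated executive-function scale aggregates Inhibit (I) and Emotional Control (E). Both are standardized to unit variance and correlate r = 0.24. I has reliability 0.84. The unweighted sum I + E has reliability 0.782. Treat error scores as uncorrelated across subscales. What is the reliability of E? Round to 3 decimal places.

0.619

Var(I+E) = 2 + 2·0.24 = 2.480.
True-score variance = ρ_I + ρ_E + 2·0.24, so 0.782 = (0.84 + ρ_E + 0.48) / 2.480.
ρ_E = 0.782·2.480 − 0.84 − 0.48 = 0.619.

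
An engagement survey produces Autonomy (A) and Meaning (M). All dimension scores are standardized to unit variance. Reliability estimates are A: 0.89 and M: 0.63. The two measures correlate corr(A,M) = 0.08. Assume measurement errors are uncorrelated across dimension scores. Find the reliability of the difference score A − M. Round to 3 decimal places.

Var(A−M) = 1 + 1 − 2·0.08 = 2 − 0.16 = 1.84.
Under uncorrelated errors the observed covariances equal the true-score covariances, so only the own-variance terms attenuate.
True-score variance = [0.89 + 0.63] − 0.16 = 1.52 − 0.16 = 1.36.
Reliability = 1.36 / 1.84 = 0.739.

0.739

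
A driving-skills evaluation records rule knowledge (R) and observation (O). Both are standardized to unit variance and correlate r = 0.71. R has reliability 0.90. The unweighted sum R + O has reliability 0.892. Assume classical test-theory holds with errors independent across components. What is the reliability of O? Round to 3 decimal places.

0.731

Var(R+O) = 2 + 2·0.71 = 3.420.
True-score variance = ρ_R + ρ_O + 2·0.71, so 0.892 = (0.90 + ρ_O + 1.42) / 3.420.
ρ_O = 0.892·3.420 − 0.90 − 1.42 = 0.731.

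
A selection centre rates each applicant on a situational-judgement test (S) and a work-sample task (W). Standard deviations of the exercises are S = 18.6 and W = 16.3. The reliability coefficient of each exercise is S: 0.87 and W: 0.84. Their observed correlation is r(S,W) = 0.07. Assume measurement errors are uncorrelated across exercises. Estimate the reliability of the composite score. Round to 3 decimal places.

0.866

Var(S+W) = 18.6² + 16.3² + 2·[18.6·16.3·0.07] = 611.65 + 42.4452 = 654.095.
With uncorrelated errors the cross-covariances are all true-score covariance, so they carry over unchanged; only the diagonal terms shrink to ρᵢσᵢ².
True-score variance = [18.6²·0.87 + 16.3²·0.84] + 42.4452 = 524.165 + 42.4452 = 566.61.
Reliability = 566.61 / 654.095 = 0.866.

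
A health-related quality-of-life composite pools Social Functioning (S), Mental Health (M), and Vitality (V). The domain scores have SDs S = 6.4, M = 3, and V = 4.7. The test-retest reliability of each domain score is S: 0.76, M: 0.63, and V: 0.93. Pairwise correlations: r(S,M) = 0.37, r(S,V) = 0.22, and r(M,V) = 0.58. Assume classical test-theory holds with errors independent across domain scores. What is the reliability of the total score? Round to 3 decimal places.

Var(S+M+V) = 6.4² + 3² + 4.7² + 2·[6.4·3·0.37 + 6.4·4.7·0.22 + 3·4.7·0.58] = 72.05 + 43.7992 = 115.849.
Because errors are independent across components, Cov(Tᵢ,Tⱼ) = Cov(Xᵢ,Xⱼ); the off-diagonal part of the true-score variance is the same as above.
True-score variance = [6.4²·0.76 + 3²·0.63 + 4.7²·0.93] + 43.7992 = 57.3433 + 43.7992 = 101.143.
Reliability = 101.143 / 115.849 = 0.873.

0.873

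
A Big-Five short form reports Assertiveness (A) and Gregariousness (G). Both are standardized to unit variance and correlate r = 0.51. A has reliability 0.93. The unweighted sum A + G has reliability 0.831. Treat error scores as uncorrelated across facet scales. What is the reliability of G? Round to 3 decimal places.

0.560

Var(A+G) = 2 + 2·0.51 = 3.020.
True-score variance = ρ_A + ρ_G + 2·0.51, so 0.831 = (0.93 + ρ_G + 1.02) / 3.020.
ρ_G = 0.831·3.020 − 0.93 − 1.02 = 0.560.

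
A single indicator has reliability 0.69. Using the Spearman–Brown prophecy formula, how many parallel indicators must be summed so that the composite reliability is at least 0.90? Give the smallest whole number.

k ≥ ρ*(1−ρ₁)/(ρ₁(1−ρ*)) = 0.90·0.31 / (0.69·0.10) = 4.043.
Smallest integer k = 5.

5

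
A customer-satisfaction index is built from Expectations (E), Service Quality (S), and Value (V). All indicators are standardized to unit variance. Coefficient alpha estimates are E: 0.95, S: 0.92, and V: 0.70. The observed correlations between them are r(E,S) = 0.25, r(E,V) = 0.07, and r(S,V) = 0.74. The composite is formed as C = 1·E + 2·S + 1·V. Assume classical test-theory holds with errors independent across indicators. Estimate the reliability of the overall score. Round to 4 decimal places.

Var(C) = 1 + 2² + 1 + 2·[2·0.25 + 0.07 + 2·0.74] = 6 + 4.1 = 10.1.
With uncorrelated errors the cross-covariances are all true-score covariance, so they carry over unchanged; only the diagonal terms shrink to ρᵢσᵢ².
True-score variance = [0.95 + 2²·0.92 + 0.70] + 4.1 = 5.33 + 4.1 = 9.43.
Reliability = 9.43 / 10.1 = 0.9337.

0.9337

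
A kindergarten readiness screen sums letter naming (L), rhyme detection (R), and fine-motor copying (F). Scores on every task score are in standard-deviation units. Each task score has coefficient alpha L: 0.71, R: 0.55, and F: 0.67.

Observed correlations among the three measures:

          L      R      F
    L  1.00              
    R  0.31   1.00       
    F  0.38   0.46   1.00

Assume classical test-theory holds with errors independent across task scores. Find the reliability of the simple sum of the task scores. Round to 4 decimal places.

0.7981

Var(L+R+F) = 3 + 2·[0.31 + 0.38 + 0.46] = 3 + 2.3 = 5.3.
Under uncorrelated errors the observed covariances equal the true-score covariances, so only the own-variance terms attenuate.
True-score variance = [0.71 + 0.55 + 0.67] + 2.3 = 1.93 + 2.3 = 4.23.
Reliability = 4.23 / 5.3 = 0.7981.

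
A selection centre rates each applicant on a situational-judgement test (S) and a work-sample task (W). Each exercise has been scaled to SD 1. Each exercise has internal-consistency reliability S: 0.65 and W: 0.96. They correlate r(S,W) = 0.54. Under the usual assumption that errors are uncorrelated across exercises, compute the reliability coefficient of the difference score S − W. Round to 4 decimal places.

Var(S−W) = 1 + 1 − 2·0.54 = 2 − 1.08 = 0.92.
Because errors are independent across components, Cov(Tᵢ,Tⱼ) = Cov(Xᵢ,Xⱼ); the off-diagonal part of the true-score variance is the same as above.
True-score variance = [0.65 + 0.96] − 1.08 = 1.61 − 1.08 = 0.53.
Reliability = 0.53 / 0.92 = 0.5761.

0.5761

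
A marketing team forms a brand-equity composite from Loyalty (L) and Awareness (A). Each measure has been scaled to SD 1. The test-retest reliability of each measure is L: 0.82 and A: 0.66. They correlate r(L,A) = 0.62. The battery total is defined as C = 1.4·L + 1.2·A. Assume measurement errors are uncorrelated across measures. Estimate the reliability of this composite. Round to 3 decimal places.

0.846

Var(C) = 1.4² + 1.2² + 2·[1.68·0.62] = 3.4 + 2.0832 = 5.4832.
With uncorrelated errors the cross-covariances are all true-score covariance, so they carry over unchanged; only the diagonal terms shrink to ρᵢσᵢ².
True-score variance = [1.4²·0.82 + 1.2²·0.66] + 2.0832 = 2.5576 + 2.0832 = 4.6408.
Reliability = 4.6408 / 5.4832 = 0.846.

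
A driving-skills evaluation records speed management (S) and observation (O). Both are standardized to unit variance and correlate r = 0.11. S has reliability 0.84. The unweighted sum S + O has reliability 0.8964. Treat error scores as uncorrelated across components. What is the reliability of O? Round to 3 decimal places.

Var(S+O) = 2 + 2·0.11 = 2.220.
True-score variance = ρ_S + ρ_O + 2·0.11, so 0.8964 = (0.84 + ρ_O + 0.22) / 2.220.
ρ_O = 0.8964·2.220 − 0.84 − 0.22 = 0.930.

0.930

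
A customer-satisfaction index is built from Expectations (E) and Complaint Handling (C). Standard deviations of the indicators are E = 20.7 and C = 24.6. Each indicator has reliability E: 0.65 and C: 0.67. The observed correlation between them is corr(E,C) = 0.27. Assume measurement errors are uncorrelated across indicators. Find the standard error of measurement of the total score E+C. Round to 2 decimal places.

18.70

Var(total) = 1033.65 + 274.979 = 1308.63.
True-score variance = 683.976 + 274.979 = 958.955, so reliability = 0.7328.
Error variance = 1308.63 − 958.955 = 349.674; SEM = √349.674 = 18.70.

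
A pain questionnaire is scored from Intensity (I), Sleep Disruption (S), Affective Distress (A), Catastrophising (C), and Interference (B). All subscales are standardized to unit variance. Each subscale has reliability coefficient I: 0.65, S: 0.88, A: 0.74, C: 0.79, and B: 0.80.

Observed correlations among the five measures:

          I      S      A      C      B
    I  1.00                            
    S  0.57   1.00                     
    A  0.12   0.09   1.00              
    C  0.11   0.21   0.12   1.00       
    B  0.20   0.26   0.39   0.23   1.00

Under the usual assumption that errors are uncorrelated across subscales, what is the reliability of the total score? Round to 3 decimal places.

0.881

Var(I+S+A+C+B) = 5 + 2·[0.57 + 0.12 + 0.11 + 0.20 + 0.09 + 0.21 + 0.26 + 0.12 + 0.39 + 0.23] = 5 + 4.6 = 9.6.
Under uncorrelated errors the observed covariances equal the true-score covariances, so only the own-variance terms attenuate.
True-score variance = [0.65 + 0.88 + 0.74 + 0.79 + 0.80] + 4.6 = 3.86 + 4.6 = 8.46.
Reliability = 8.46 / 9.6 = 0.881.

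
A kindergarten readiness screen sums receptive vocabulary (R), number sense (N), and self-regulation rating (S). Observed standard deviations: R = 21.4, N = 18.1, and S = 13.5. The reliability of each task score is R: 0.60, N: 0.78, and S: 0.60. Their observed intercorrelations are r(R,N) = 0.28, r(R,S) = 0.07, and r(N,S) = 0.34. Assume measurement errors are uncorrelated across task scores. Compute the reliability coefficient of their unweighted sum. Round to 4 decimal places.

0.7641

Var(R+N+S) = 21.4² + 18.1² + 13.5² + 2·[21.4·18.1·0.28 + 21.4·13.5·0.07 + 18.1·13.5·0.34] = 967.82 + 423.514 = 1391.33.
With uncorrelated errors the cross-covariances are all true-score covariance, so they carry over unchanged; only the diagonal terms shrink to ρᵢσᵢ².
True-score variance = [21.4²·0.60 + 18.1²·0.78 + 13.5²·0.60] + 423.514 = 639.662 + 423.514 = 1063.18.
Reliability = 1063.18 / 1391.33 = 0.7641.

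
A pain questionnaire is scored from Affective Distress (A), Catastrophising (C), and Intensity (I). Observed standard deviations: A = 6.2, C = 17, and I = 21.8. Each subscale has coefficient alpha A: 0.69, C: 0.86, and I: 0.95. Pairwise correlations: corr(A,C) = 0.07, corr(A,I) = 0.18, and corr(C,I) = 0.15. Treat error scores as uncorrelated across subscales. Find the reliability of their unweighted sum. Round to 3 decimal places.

0.922

Var(A+C+I) = 6.2² + 17² + 21.8² + 2·[6.2·17·0.07 + 6.2·21.8·0.18 + 17·21.8·0.15] = 802.68 + 174.594 = 977.274.
With uncorrelated errors the cross-covariances are all true-score covariance, so they carry over unchanged; only the diagonal terms shrink to ρᵢσᵢ².
True-score variance = [6.2²·0.69 + 17²·0.86 + 21.8²·0.95] + 174.594 = 726.542 + 174.594 = 901.135.
Reliability = 901.135 / 977.274 = 0.922.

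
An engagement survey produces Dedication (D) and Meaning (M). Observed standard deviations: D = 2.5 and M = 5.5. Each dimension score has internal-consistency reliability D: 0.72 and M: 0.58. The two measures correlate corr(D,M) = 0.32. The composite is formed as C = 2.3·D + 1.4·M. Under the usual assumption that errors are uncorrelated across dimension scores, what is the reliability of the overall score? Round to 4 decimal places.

0.7170

Var(C) = 2.3²·2.5² + 1.4²·5.5² + 2·[3.22·2.5·5.5·0.32] = 92.3525 + 28.336 = 120.688.
Because errors are independent across components, Cov(Tᵢ,Tⱼ) = Cov(Xᵢ,Xⱼ); the off-diagonal part of the true-score variance is the same as above.
True-score variance = [2.3²·2.5²·0.72 + 1.4²·5.5²·0.58] + 28.336 = 58.1932 + 28.336 = 86.5292.
Reliability = 86.5292 / 120.688 = 0.7170.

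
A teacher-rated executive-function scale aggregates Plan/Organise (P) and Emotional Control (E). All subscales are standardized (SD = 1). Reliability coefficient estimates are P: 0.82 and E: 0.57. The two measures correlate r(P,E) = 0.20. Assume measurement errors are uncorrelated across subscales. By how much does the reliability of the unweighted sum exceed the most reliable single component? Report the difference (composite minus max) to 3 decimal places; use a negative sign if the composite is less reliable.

Var(sum) = 2 + 0.4 = 2.4; true-score variance = 1.39 + 0.4 = 1.79; composite reliability = 0.7458.
Max component reliability = 0.8200.
Difference = 0.7458 − 0.8200 = -0.074.

-0.074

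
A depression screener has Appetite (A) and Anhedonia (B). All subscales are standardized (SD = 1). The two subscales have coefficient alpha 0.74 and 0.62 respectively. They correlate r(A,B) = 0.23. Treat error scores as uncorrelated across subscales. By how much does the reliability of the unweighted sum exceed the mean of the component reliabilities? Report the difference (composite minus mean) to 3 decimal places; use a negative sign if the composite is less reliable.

Var(sum) = 2 + 0.46 = 2.46; true-score variance = 1.36 + 0.46 = 1.82; composite reliability = 0.7398.
Mean component reliability = 0.6800.
Difference = 0.7398 − 0.6800 = 0.060.

0.060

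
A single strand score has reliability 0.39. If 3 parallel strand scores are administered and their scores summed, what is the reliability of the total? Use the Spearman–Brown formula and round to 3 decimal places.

ρ_k = kρ / (1 + (k−1)ρ) = 3·0.39 / (1 + 2·0.39) = 1.170 / 1.780 = 0.657.

0.657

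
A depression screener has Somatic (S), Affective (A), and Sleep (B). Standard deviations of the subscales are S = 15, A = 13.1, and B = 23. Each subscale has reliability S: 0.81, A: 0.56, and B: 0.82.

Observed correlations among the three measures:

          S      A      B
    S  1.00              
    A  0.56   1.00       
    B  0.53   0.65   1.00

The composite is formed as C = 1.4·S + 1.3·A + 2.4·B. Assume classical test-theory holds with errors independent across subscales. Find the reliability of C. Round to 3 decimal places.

0.885

Var(C) = 1.4²·15² + 1.3²·13.1² + 2.4²·23² + 2·[1.82·15·13.1·0.56 + 3.36·15·23·0.53 + 3.12·13.1·23·0.65] = 3778.06 + 2851.37 = 6629.43.
With uncorrelated errors the cross-covariances are all true-score covariance, so they carry over unchanged; only the diagonal terms shrink to ρᵢσᵢ².
True-score variance = [1.4²·15²·0.81 + 1.3²·13.1²·0.56 + 2.4²·23²·0.82] + 2851.37 = 3018.19 + 2851.37 = 5869.56.
Reliability = 5869.56 / 6629.43 = 0.885.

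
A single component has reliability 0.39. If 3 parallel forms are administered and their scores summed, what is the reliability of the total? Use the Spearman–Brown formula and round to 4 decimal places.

0.6573

ρ_k = kρ / (1 + (k−1)ρ) = 3·0.39 / (1 + 2·0.39) = 1.170 / 1.780 = 0.6573.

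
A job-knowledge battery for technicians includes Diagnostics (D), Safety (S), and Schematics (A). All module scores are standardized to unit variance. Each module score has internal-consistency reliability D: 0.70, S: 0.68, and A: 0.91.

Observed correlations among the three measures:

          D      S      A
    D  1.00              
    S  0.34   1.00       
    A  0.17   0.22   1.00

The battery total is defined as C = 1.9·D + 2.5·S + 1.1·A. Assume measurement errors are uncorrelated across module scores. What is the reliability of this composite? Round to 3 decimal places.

0.803

Var(C) = 1.9² + 2.5² + 1.1² + 2·[4.75·0.34 + 2.09·0.17 + 2.75·0.22] = 11.07 + 5.1506 = 16.2206.
With uncorrelated errors the cross-covariances are all true-score covariance, so they carry over unchanged; only the diagonal terms shrink to ρᵢσᵢ².
True-score variance = [1.9²·0.70 + 2.5²·0.68 + 1.1²·0.91] + 5.1506 = 7.8781 + 5.1506 = 13.0287.
Reliability = 13.0287 / 16.2206 = 0.803.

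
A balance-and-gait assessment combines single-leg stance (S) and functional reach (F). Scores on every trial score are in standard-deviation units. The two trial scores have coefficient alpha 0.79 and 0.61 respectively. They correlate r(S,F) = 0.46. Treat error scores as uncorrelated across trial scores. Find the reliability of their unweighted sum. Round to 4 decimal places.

Var(S+F) = 2 + 2·[0.46] = 2 + 0.92 = 2.92.
Because errors are independent across components, Cov(Tᵢ,Tⱼ) = Cov(Xᵢ,Xⱼ); the off-diagonal part of the true-score variance is the same as above.
True-score variance = [0.79 + 0.61] + 0.92 = 1.4 + 0.92 = 2.32.
Reliability = 2.32 / 2.92 = 0.7945.

0.7945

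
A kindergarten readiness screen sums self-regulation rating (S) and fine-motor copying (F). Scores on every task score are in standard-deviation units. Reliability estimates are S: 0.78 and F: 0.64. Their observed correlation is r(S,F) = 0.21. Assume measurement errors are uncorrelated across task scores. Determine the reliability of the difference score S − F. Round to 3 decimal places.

0.633

Var(S−F) = 1 + 1 − 2·0.21 = 2 − 0.42 = 1.58.
Under uncorrelated errors the observed covariances equal the true-score covariances, so only the own-variance terms attenuate.
True-score variance = [0.78 + 0.64] − 0.42 = 1.42 − 0.42 = 1.
Reliability = 1 / 1.58 = 0.633.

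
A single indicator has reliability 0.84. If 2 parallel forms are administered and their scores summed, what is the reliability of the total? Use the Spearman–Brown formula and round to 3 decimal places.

ρ_k = kρ / (1 + (k−1)ρ) = 2·0.84 / (1 + 1·0.84) = 1.680 / 1.840 = 0.913.

0.913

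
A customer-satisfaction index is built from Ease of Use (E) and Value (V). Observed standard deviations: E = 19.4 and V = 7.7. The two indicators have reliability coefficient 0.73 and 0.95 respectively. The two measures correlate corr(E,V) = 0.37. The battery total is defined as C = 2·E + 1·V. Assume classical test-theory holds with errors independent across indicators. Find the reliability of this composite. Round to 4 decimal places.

0.7707

Var(C) = 2²·19.4² + 7.7² + 2·[2·19.4·7.7·0.37] = 1564.73 + 221.082 = 1785.81.
Under uncorrelated errors the observed covariances equal the true-score covariances, so only the own-variance terms attenuate.
True-score variance = [2²·19.4²·0.73 + 7.7²·0.95] + 221.082 = 1155.3 + 221.082 = 1376.38.
Reliability = 1376.38 / 1785.81 = 0.7707.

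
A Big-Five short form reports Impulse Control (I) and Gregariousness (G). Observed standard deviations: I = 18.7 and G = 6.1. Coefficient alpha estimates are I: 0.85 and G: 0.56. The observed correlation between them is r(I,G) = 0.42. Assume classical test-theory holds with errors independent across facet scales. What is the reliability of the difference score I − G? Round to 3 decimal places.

Var(I−G) = 18.7² + 6.1² − 2·18.7·6.1·0.42 = 386.9 − 95.8188 = 291.081.
Under uncorrelated errors the observed covariances equal the true-score covariances, so only the own-variance terms attenuate.
True-score variance = [18.7²·0.85 + 6.1²·0.56] − 95.8188 = 318.074 − 95.8188 = 222.255.
Reliability = 222.255 / 291.081 = 0.764.

0.764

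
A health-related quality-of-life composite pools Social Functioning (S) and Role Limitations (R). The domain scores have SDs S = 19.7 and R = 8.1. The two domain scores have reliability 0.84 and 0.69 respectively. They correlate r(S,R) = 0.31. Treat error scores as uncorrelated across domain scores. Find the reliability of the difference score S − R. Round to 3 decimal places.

0.768

Var(S−R) = 19.7² + 8.1² − 2·19.7·8.1·0.31 = 453.7 − 98.9334 = 354.767.
With uncorrelated errors the cross-covariances are all true-score covariance, so they carry over unchanged; only the diagonal terms shrink to ρᵢσᵢ².
True-score variance = [19.7²·0.84 + 8.1²·0.69] − 98.9334 = 371.266 − 98.9334 = 272.333.
Reliability = 272.333 / 354.767 = 0.768.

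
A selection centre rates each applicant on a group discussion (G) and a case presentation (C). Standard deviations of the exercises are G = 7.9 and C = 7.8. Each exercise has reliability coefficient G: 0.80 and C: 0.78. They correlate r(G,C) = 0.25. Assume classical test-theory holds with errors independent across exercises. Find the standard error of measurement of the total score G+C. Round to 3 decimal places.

Var(total) = 123.25 + 30.81 = 154.06.
True-score variance = 97.3832 + 30.81 = 128.193, so reliability = 0.8321.
Error variance = 154.06 − 128.193 = 25.8668; SEM = √25.8668 = 5.086.

5.086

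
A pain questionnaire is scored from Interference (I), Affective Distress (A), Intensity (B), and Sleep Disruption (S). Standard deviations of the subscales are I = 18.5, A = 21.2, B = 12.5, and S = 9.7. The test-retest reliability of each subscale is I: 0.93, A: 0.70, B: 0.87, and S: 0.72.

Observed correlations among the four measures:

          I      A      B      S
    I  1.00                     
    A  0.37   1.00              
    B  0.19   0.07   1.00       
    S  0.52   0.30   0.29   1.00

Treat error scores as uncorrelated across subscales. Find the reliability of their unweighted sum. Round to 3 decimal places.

Var(I+A+B+S) = 18.5² + 21.2² + 12.5² + 9.7² + 2·[18.5·21.2·0.37 + 18.5·12.5·0.19 + 18.5·9.7·0.52 + 21.2·12.5·0.07 + 21.2·9.7·0.30 + 12.5·9.7·0.29] = 1042.03 + 795.54 = 1837.57.
Under uncorrelated errors the observed covariances equal the true-score covariances, so only the own-variance terms attenuate.
True-score variance = [18.5²·0.93 + 21.2²·0.70 + 12.5²·0.87 + 9.7²·0.72] + 795.54 = 836.583 + 795.54 = 1632.12.
Reliability = 1632.12 / 1837.57 = 0.888.

0.888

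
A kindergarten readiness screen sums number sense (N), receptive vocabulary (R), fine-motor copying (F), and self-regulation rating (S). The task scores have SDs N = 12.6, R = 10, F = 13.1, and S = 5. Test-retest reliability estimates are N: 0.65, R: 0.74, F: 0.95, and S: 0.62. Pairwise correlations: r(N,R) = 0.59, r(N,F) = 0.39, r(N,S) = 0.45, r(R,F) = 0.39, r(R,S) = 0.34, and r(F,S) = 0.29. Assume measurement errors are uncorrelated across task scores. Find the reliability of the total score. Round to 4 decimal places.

Var(N+R+F+S) = 12.6² + 10² + 13.1² + 5² + 2·[12.6·10·0.59 + 12.6·13.1·0.39 + 12.6·5·0.45 + 10·13.1·0.39 + 10·5·0.34 + 13.1·5·0.29] = 455.37 + 508.297 = 963.667.
Because errors are independent across components, Cov(Tᵢ,Tⱼ) = Cov(Xᵢ,Xⱼ); the off-diagonal part of the true-score variance is the same as above.
True-score variance = [12.6²·0.65 + 10²·0.74 + 13.1²·0.95 + 5²·0.62] + 508.297 = 355.724 + 508.297 = 864.02.
Reliability = 864.02 / 963.667 = 0.8966.

0.8966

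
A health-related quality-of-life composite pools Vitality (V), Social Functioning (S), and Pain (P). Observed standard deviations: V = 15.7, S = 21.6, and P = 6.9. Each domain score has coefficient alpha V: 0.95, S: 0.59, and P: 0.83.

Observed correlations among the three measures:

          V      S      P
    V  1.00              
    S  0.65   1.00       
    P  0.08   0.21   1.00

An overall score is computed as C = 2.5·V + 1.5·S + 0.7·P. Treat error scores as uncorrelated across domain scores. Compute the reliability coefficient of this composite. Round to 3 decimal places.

Var(C) = 2.5²·15.7² + 1.5²·21.6² + 0.7²·6.9² + 2·[3.75·15.7·21.6·0.65 + 1.75·15.7·6.9·0.08 + 1.05·21.6·6.9·0.21] = 2613.65 + 1749.27 = 4362.92.
Under uncorrelated errors the observed covariances equal the true-score covariances, so only the own-variance terms attenuate.
True-score variance = [2.5²·15.7²·0.95 + 1.5²·21.6²·0.59 + 0.7²·6.9²·0.83] + 1749.27 = 2102.26 + 1749.27 = 3851.52.
Reliability = 3851.52 / 4362.92 = 0.883.

0.883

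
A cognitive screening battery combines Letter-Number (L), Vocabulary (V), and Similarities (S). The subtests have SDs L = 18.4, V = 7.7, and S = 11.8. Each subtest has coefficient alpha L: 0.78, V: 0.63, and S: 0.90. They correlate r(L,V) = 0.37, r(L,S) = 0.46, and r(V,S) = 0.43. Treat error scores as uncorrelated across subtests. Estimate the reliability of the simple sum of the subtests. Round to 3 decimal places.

Var(L+V+S) = 18.4² + 7.7² + 11.8² + 2·[18.4·7.7·0.37 + 18.4·11.8·0.46 + 7.7·11.8·0.43] = 537.09 + 382.733 = 919.823.
Under uncorrelated errors the observed covariances equal the true-score covariances, so only the own-variance terms attenuate.
True-score variance = [18.4²·0.78 + 7.7²·0.63 + 11.8²·0.90] + 382.733 = 426.745 + 382.733 = 809.479.
Reliability = 809.479 / 919.823 = 0.880.

0.880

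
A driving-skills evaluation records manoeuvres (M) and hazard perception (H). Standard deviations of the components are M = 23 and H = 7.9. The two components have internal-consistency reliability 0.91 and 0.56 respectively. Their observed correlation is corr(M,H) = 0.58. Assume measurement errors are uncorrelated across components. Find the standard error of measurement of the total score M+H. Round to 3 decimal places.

Var(total) = 591.41 + 210.772 = 802.182.
True-score variance = 516.34 + 210.772 = 727.112, so reliability = 0.9064.
Error variance = 802.182 − 727.112 = 75.0704; SEM = √75.0704 = 8.664.

8.664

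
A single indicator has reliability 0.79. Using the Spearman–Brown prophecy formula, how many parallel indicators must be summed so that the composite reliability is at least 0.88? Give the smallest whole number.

2

k ≥ ρ*(1−ρ₁)/(ρ₁(1−ρ*)) = 0.88·0.21 / (0.79·0.12) = 1.949.
Smallest integer k = 2.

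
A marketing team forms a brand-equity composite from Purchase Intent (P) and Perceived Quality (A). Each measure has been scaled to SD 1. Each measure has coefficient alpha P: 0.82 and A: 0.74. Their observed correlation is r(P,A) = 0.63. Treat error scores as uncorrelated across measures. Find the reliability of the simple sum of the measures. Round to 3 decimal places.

0.865

Var(P+A) = 2 + 2·[0.63] = 2 + 1.26 = 3.26.
Under uncorrelated errors the observed covariances equal the true-score covariances, so only the own-variance terms attenuate.
True-score variance = [0.82 + 0.74] + 1.26 = 1.56 + 1.26 = 2.82.
Reliability = 2.82 / 3.26 = 0.865.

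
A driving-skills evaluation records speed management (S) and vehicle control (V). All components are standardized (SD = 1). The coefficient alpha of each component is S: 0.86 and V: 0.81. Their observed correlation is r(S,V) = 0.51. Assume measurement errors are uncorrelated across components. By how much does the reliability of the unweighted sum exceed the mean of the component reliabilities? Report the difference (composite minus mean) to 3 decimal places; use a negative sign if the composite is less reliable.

0.056

Var(sum) = 2 + 1.02 = 3.02; true-score variance = 1.67 + 1.02 = 2.69; composite reliability = 0.8907.
Mean component reliability = 0.8350.
Difference = 0.8907 − 0.8350 = 0.056.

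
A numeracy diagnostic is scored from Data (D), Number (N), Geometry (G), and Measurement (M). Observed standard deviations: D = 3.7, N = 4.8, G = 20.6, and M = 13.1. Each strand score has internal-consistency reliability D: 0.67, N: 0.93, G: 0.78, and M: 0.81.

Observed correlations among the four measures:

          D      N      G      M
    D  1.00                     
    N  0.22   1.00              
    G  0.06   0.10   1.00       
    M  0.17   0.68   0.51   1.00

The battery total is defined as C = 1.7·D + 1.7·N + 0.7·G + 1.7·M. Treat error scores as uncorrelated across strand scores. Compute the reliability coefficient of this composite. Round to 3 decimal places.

0.894

Var(C) = 1.7²·3.7² + 1.7²·4.8² + 0.7²·20.6² + 1.7²·13.1² + 2·[2.89·3.7·4.8·0.22 + 1.19·3.7·20.6·0.06 + 2.89·3.7·13.1·0.17 + 1.19·4.8·20.6·0.10 + 2.89·4.8·13.1·0.68 + 1.19·20.6·13.1·0.51] = 810.039 + 679.328 = 1489.37.
Under uncorrelated errors the observed covariances equal the true-score covariances, so only the own-variance terms attenuate.
True-score variance = [1.7²·3.7²·0.67 + 1.7²·4.8²·0.93 + 0.7²·20.6²·0.78 + 1.7²·13.1²·0.81] + 679.328 = 652.345 + 679.328 = 1331.67.
Reliability = 1331.67 / 1489.37 = 0.894.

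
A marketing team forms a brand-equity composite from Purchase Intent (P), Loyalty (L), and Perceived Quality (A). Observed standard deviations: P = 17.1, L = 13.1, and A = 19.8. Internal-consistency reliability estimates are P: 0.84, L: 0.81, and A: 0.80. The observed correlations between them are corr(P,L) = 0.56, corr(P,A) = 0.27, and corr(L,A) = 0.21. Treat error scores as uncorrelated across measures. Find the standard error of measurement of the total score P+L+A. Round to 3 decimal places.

Var(total) = 856.06 + 542.664 = 1398.72.
True-score variance = 698.261 + 542.664 = 1240.92, so reliability = 0.8872.
Error variance = 1398.72 − 1240.92 = 157.8; SEM = √157.8 = 12.562.

12.562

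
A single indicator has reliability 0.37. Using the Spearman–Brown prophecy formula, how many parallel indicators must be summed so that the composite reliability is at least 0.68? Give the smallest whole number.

k ≥ ρ*(1−ρ₁)/(ρ₁(1−ρ*)) = 0.68·0.63 / (0.37·0.32) = 3.618.
Smallest integer k = 4.

4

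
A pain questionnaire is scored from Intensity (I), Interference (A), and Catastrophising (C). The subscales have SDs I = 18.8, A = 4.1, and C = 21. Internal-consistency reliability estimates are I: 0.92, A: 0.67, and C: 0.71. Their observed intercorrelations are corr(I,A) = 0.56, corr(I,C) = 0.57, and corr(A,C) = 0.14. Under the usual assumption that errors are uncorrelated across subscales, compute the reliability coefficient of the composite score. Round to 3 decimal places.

0.882

Var(I+A+C) = 18.8² + 4.1² + 21² + 2·[18.8·4.1·0.56 + 18.8·21·0.57 + 4.1·21·0.14] = 811.25 + 560.51 = 1371.76.
Under uncorrelated errors the observed covariances equal the true-score covariances, so only the own-variance terms attenuate.
True-score variance = [18.8²·0.92 + 4.1²·0.67 + 21²·0.71] + 560.51 = 649.538 + 560.51 = 1210.05.
Reliability = 1210.05 / 1371.76 = 0.882.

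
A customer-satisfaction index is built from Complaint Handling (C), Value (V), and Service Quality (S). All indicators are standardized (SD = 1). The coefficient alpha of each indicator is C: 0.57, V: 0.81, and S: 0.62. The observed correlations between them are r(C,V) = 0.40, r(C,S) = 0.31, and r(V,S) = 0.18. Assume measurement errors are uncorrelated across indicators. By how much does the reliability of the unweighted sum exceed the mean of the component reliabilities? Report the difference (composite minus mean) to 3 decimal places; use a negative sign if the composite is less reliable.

0.124

Var(sum) = 3 + 1.78 = 4.78; true-score variance = 2 + 1.78 = 3.78; composite reliability = 0.7908.
Mean component reliability = 0.6667.
Difference = 0.7908 − 0.6667 = 0.124.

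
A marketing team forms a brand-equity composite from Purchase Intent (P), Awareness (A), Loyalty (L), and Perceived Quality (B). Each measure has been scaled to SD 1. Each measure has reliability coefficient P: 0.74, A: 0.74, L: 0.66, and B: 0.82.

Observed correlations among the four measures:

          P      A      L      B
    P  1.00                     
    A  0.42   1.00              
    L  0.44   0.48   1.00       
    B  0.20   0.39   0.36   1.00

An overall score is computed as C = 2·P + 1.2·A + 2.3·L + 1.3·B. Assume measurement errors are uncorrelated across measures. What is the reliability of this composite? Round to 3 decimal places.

0.862

Var(C) = 2² + 1.2² + 2.3² + 1.3² + 2·[2.4·0.42 + 4.6·0.44 + 2.6·0.20 + 2.76·0.48 + 1.56·0.39 + 2.99·0.36] = 12.42 + 13.1232 = 25.5432.
Under uncorrelated errors the observed covariances equal the true-score covariances, so only the own-variance terms attenuate.
True-score variance = [2²·0.74 + 1.2²·0.74 + 2.3²·0.66 + 1.3²·0.82] + 13.1232 = 8.9028 + 13.1232 = 22.026.
Reliability = 22.026 / 25.5432 = 0.862.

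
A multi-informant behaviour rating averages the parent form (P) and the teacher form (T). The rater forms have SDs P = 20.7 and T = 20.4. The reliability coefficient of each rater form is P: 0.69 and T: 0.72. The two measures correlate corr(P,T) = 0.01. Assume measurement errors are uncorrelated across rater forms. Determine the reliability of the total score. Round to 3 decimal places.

Var(P+T) = 20.7² + 20.4² + 2·[20.7·20.4·0.01] = 844.65 + 8.4456 = 853.096.
With uncorrelated errors the cross-covariances are all true-score covariance, so they carry over unchanged; only the diagonal terms shrink to ρᵢσᵢ².
True-score variance = [20.7²·0.69 + 20.4²·0.72] + 8.4456 = 595.293 + 8.4456 = 603.739.
Reliability = 603.739 / 853.096 = 0.708.

0.708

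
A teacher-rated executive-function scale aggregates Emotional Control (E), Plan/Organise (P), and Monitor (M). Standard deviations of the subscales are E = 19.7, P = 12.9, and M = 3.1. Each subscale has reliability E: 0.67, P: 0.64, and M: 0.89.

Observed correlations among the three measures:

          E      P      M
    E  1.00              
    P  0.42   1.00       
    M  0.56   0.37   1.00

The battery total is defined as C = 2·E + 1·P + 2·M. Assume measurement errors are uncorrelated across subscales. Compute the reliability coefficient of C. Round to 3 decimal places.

0.771

Var(C) = 2²·19.7² + 12.9² + 2²·3.1² + 2·[2·19.7·12.9·0.42 + 4·19.7·3.1·0.56 + 2·12.9·3.1·0.37] = 1757.21 + 759.717 = 2516.93.
Because errors are independent across components, Cov(Tᵢ,Tⱼ) = Cov(Xᵢ,Xⱼ); the off-diagonal part of the true-score variance is the same as above.
True-score variance = [2²·19.7²·0.67 + 12.9²·0.64 + 2²·3.1²·0.89] + 759.717 = 1180.8 + 759.717 = 1940.51.
Reliability = 1940.51 / 2516.93 = 0.771.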